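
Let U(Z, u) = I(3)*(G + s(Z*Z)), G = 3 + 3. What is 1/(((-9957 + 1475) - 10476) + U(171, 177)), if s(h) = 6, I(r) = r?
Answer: -1/18922 ≈ -5.2849e-5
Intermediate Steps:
G = 6
U(Z, u) = 36 (U(Z, u) = 3*(6 + 6) = 3*12 = 36)
1/(((-9957 + 1475) - 10476) + U(171, 177)) = 1/(((-9957 + 1475) - 10476) + 36) = 1/((-8482 - 10476) + 36) = 1/(-18958 + 36) = 1/(-18922) = -1/18922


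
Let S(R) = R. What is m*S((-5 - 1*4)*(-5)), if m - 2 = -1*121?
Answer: -5355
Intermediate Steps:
m = -119 (m = 2 - 1*121 = 2 - 121 = -119)
m*S((-5 - 1*4)*(-5)) = -119*(-5 - 1*4)*(-5) = -119*(-5 - 4)*(-5) = -(-1071)*(-5) = -119*45 = -5355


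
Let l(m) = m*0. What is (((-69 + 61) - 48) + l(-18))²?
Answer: 3136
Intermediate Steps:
l(m) = 0
(((-69 + 61) - 48) + l(-18))² = (((-69 + 61) - 48) + 0)² = ((-8 - 48) + 0)² = (-56 + 0)² = (-56)² = 3136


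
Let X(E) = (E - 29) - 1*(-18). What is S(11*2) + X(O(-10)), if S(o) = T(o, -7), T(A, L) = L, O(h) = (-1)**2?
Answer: -17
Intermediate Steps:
O(h) = 1
S(o) = -7
X(E) = -11 + E (X(E) = (-29 + E) + 18 = -11 + E)
S(11*2) + X(O(-10)) = -7 + (-11 + 1) = -7 - 10 = -17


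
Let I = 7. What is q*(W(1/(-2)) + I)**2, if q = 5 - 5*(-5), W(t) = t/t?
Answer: 1920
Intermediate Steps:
W(t) = 1
q = 30 (q = 5 + 25 = 30)
q*(W(1/(-2)) + I)**2 = 30*(1 + 7)**2 = 30*8**2 = 30*64 = 1920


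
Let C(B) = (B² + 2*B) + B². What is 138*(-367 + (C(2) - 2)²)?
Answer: -36846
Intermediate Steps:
C(B) = 2*B + 2*B²
138*(-367 + (C(2) - 2)²) = 138*(-367 + (2*2*(1 + 2) - 2)²) = 138*(-367 + (2*2*3 - 2)²) = 138*(-367 + (12 - 2)²) = 138*(-367 + 10²) = 138*(-367 + 100) = 138*(-267) = -36846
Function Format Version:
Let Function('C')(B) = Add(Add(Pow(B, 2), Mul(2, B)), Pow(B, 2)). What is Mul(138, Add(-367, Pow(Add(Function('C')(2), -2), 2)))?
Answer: -36846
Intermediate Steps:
Function('C')(B) = Add(Mul(2, B), Mul(2, Pow(B, 2)))
Mul(138, Add(-367, Pow(Add(Function('C')(2), -2), 2))) = Mul(138, Add(-367, Pow(Add(Mul(2, 2, Add(1, 2)), -2), 2))) = Mul(138, Add(-367, Pow(Add(Mul(2, 2, 3), -2), 2))) = Mul(138, Add(-367, Pow(Add(12, -2), 2))) = Mul(138, Add(-367, Pow(10, 2))) = Mul(138, Add(-367, 100)) = Mul(138, -267) = -36846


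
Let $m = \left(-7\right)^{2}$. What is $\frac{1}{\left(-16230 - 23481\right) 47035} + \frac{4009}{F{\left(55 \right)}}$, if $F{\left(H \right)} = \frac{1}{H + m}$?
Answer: $\frac{778755931404359}{1867806885} \approx 4.1694 \cdot 10^{5}$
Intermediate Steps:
$m = 49$
$F{\left(H \right)} = \frac{1}{49 + H}$ ($F{\left(H \right)} = \frac{1}{H + 49} = \frac{1}{49 + H}$)
$\frac{1}{\left(-16230 - 23481\right) 47035} + \frac{4009}{F{\left(55 \right)}} = \frac{1}{\left(-16230 - 23481\right) 47035} + \frac{4009}{\frac{1}{49 + 55}} = \frac{1}{-39711} \cdot \frac{1}{47035} + \frac{4009}{\frac{1}{104}} = \left(- \frac{1}{39711}\right) \frac{1}{47035} + 4009 \frac{1}{\frac{1}{104}} = - \frac{1}{1867806885} + 4009 \cdot 104 = - \frac{1}{1867806885} + 416936 = \frac{778755931404359}{1867806885}$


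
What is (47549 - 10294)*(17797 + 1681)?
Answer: 725652890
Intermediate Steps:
(47549 - 10294)*(17797 + 1681) = 37255*19478 = 725652890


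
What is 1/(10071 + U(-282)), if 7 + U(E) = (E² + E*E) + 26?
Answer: 1/169138 ≈ 5.9123e-6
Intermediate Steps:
U(E) = 19 + 2*E² (U(E) = -7 + ((E² + E*E) + 26) = -7 + ((E² + E²) + 26) = -7 + (2*E² + 26) = -7 + (26 + 2*E²) = 19 + 2*E²)
1/(10071 + U(-282)) = 1/(10071 + (19 + 2*(-282)²)) = 1/(10071 + (19 + 2*79524)) = 1/(10071 + (19 + 159048)) = 1/(10071 + 159067) = 1/169138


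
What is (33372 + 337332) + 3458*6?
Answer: 391452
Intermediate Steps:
(33372 + 337332) + 3458*6 = 370704 + 20748 = 391452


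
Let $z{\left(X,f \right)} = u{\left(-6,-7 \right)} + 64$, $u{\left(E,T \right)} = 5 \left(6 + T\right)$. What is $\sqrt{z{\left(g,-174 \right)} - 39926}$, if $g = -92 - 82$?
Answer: $i \sqrt{39867} \approx 199.67 i$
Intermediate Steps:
$u{\left(E,T \right)} = 30 + 5 T$
$g = -174$
$z{\left(X,f \right)} = 59$ ($z{\left(X,f \right)} = \left(30 + 5 \left(-7\right)\right) + 64 = \left(30 - 35\right) + 64 = -5 + 64 = 59$)
$\sqrt{z{\left(g,-174 \right)} - 39926} = \sqrt{59 - 39926} = \sqrt{-39867} = i \sqrt{39867}$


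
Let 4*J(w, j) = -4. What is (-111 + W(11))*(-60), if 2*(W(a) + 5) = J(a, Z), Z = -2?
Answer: 6990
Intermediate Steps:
J(w, j) = -1 (J(w, j) = (¼)*(-4) = -1)
W(a) = -11/2 (W(a) = -5 + (½)*(-1) = -5 - ½ = -11/2)
(-111 + W(11))*(-60) = (-111 - 11/2)*(-60) = -233/2*(-60) = 6990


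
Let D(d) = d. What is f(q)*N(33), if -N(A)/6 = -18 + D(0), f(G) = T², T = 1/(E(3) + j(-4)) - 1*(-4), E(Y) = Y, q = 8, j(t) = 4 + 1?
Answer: 29403/16 ≈ 1837.7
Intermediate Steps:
j(t) = 5
T = 33/8 (T = 1/(3 + 5) - 1*(-4) = 1/8 + 4 = ⅛ + 4 = 33/8 ≈ 4.1250)
f(G) = 1089/64 (f(G) = (33/8)² = 1089/64)
N(A) = 108 (N(A) = -6*(-18 + 0) = -6*(-18) = 108)
f(q)*N(33) = (1089/64)*108 = 29403/16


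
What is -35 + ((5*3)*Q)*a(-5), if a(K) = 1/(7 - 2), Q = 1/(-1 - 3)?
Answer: -143/4 ≈ -35.750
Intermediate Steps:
Q = -¼ (Q = 1/(-4) = -¼ ≈ -0.25000)
a(K) = ⅕ (a(K) = 1/5 = ⅕)
-35 + ((5*3)*Q)*a(-5) = -35 + ((5*3)*(-¼))*(⅕) = -35 + (15*(-¼))*(⅕) = -35 - 15/4*⅕ = -35 - ¾ = -143/4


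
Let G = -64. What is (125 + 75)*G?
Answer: -12800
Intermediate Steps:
(125 + 75)*G = (125 + 75)*(-64) = 200*(-64) = -12800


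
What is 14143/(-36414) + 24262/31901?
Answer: 432300625/1161643014 ≈ 0.37215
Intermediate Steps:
14143/(-36414) + 24262/31901 = 14143*(-1/36414) + 24262*(1/31901) = -14143/36414 + 24262/31901 = 432300625/1161643014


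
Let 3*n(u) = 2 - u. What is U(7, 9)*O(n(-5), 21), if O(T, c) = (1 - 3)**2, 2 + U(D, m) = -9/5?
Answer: -76/5 ≈ -15.200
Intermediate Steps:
U(D, m) = -19/5 (U(D, m) = -2 - 9/5 = -19/5)
n(u) = 2/3 - u/3 (n(u) = (2 - u)/3 = 2/3 - u/3)
O(T, c) = 4 (O(T, c) = (-2)**2 = 4)
U(7, 9)*O(n(-5), 21) = -19/5*4 = -76/5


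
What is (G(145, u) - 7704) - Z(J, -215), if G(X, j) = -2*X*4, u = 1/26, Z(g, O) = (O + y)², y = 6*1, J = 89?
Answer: -52545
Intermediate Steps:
y = 6
Z(g, O) = (6 + O)² (Z(g, O) = (O + 6)² = (6 + O)²)
u = 1/26 ≈ 0.038462
G(X, j) = -8*X
(G(145, u) - 7704) - Z(J, -215) = (-8*145 - 7704) - (6 - 215)² = (-1160 - 7704) - 1*(-209)² = -8864 - 1*43681 = -8864 - 43681 = -52545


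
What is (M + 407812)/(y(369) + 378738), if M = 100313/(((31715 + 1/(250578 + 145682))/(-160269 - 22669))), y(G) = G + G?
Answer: -76666431987851/170322190434567 ≈ -0.45013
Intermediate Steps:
y(G) = 2*G
M = -1038827267816920/1795340843 (M = 100313/(((31715 + 1/396260)/(-182938))) = 100313/(((31715 + 1/396260)*(-1/182938))) = 100313/(((12567385901/396260)*(-1/182938))) = 100313/(-1795340843/10355858840) = 100313*(-10355858840/1795340843) = -1038827267816920/1795340843 ≈ -5.7862e+5)
(M + 407812)/(y(369) + 378738) = (-1038827267816920/1795340843 + 407812)/(2*369 + 378738) = -306665727951404/(1795340843*(738 + 378738)) = -306665727951404/1795340843/379476 = -306665727951404/1795340843*1/379476 = -76666431987851/170322190434567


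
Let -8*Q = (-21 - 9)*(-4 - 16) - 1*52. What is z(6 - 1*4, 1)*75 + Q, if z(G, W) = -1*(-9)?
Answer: 1213/2 ≈ 606.50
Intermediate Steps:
z(G, W) = 9
Q = -137/2 (Q = -((-21 - 9)*(-4 - 16) - 1*52)/8 = -(-30*(-20) - 52)/8 = -(600 - 52)/8 = -⅛*548 = -137/2 ≈ -68.500)
z(6 - 1*4, 1)*75 + Q = 9*75 - 137/2 = 675 - 137/2 = 1213/2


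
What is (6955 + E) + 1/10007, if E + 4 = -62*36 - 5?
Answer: 47172999/10007 ≈ 4714.0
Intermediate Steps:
E = -2241 (E = -4 + (-62*36 - 5) = -4 + (-2232 - 5) = -4 - 2237 = -2241)
(6955 + E) + 1/10007 = (6955 - 2241) + 1/10007 = 4714 + 1/10007 = 47172999/10007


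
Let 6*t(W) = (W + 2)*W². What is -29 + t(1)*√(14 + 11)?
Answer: -53/2 ≈ -26.500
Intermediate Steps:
t(W) = W²*(2 + W)/6 (t(W) = ((W + 2)*W²)/6 = ((2 + W)*W²)/6 = (W²*(2 + W))/6 = W²*(2 + W)/6)
-29 + t(1)*√(14 + 11) = -29 + ((⅙)*1²*(2 + 1))*√(14 + 11) = -29 + ((⅙)*1*3)*√25 = -29 + (½)*5 = -29 + 5/2 = -53/2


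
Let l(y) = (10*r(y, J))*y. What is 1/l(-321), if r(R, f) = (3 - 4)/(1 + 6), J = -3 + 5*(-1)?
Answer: 7/3210 ≈ 0.0021807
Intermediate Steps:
J = -8 (J = -3 - 5 = -8)
r(R, f) = -⅐ (r(R, f) = -1/7 = -1*⅐ = -⅐)
l(y) = -10*y/7 (l(y) = (10*(-⅐))*y = -10*y/7)
1/l(-321) = 1/(-10/7*(-321)) = 1/(3210/7) = 7/3210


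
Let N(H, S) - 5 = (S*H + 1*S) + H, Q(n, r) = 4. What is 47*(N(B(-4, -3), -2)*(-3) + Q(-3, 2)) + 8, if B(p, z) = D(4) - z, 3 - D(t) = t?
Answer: 55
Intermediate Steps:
D(t) = 3 - t
B(p, z) = -1 - z (B(p, z) = (3 - 1*4) - z = (3 - 4) - z = -1 - z)
N(H, S) = 5 + H + S + H*S (N(H, S) = 5 + ((S*H + 1*S) + H) = 5 + ((H*S + S) + H) = 5 + ((S + H*S) + H) = 5 + (H + S + H*S) = 5 + H + S + H*S)
47*(N(B(-4, -3), -2)*(-3) + Q(-3, 2)) + 8 = 47*((5 + (-1 - 1*(-3)) - 2 + (-1 - 1*(-3))*(-2))*(-3) + 4) + 8 = 47*((5 + (-1 + 3) - 2 + (-1 + 3)*(-2))*(-3) + 4) + 8 = 47*((5 + 2 - 2 + 2*(-2))*(-3) + 4) + 8 = 47*((5 + 2 - 2 - 4)*(-3) + 4) + 8 = 47*(1*(-3) + 4) + 8 = 47*(-3 + 4) + 8 = 47*1 + 8 = 47 + 8 = 55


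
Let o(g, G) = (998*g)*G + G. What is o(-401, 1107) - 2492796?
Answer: -445510875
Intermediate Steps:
o(g, G) = G + 998*G*g (o(g, G) = 998*G*g + G = G + 998*G*g)
o(-401, 1107) - 2492796 = 1107*(1 + 998*(-401)) - 2492796 = 1107*(1 - 400198) - 2492796 = 1107*(-400197) - 2492796 = -443018079 - 2492796 = -445510875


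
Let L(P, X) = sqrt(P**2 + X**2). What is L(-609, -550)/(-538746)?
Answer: -sqrt(673381)/538746 ≈ -0.0015232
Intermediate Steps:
L(-609, -550)/(-538746) = sqrt((-609)**2 + (-550)**2)/(-538746) = sqrt(370881 + 302500)*(-1/538746) = sqrt(673381)*(-1/538746) = -sqrt(673381)/538746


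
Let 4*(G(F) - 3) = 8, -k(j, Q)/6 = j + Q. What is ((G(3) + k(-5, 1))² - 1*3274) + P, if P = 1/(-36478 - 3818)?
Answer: -98040169/40296 ≈ -2433.0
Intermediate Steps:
k(j, Q) = -6*Q - 6*j (k(j, Q) = -6*(j + Q) = -6*(Q + j) = -6*Q - 6*j)
G(F) = 5 (G(F) = 3 + (¼)*8 = 3 + 2 = 5)
P = -1/40296 (P = 1/(-40296) = -1/40296 ≈ -2.4816e-5)
((G(3) + k(-5, 1))² - 1*3274) + P = ((5 + (-6*1 - 6*(-5)))² - 1*3274) - 1/40296 = ((5 + (-6 + 30))² - 3274) - 1/40296 = ((5 + 24)² - 3274) - 1/40296 = (29² - 3274) - 1/40296 = (841 - 3274) - 1/40296 = -2433 - 1/40296 = -98040169/40296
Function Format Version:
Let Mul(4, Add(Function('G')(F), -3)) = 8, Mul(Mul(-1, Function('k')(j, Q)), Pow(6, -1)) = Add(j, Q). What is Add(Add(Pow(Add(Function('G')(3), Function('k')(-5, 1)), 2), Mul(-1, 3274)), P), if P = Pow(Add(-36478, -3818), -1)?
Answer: Rational(-98040169, 40296) ≈ -2433.0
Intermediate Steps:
Function('k')(j, Q) = Add(Mul(-6, Q), Mul(-6, j)) (Function('k')(j, Q) = Mul(-6, Add(j, Q)) = Mul(-6, Add(Q, j)) = Add(Mul(-6, Q), Mul(-6, j)))
Function('G')(F) = 5 (Function('G')(F) = Add(3, Mul(Rational(1, 4), 8)) = Add(3, 2) = 5)
P = Rational(-1, 40296) (P = Pow(-40296, -1) = Rational(-1, 40296) ≈ -2.4816e-5)
Add(Add(Pow(Add(Function('G')(3), Function('k')(-5, 1)), 2), Mul(-1, 3274)), P) = Add(Add(Pow(Add(5, Add(Mul(-6, 1), Mul(-6, -5))), 2), Mul(-1, 3274)), Rational(-1, 40296)) = Add(Add(Pow(Add(5, Add(-6, 30)), 2), -3274), Rational(-1, 40296)) = Add(Add(Pow(Add(5, 24), 2), -3274), Rational(-1, 40296)) = Add(Add(Pow(29, 2), -3274), Rational(-1, 40296)) = Add(Add(841, -3274), Rational(-1, 40296)) = Add(-2433, Rational(-1, 40296)) = Rational(-98040169, 40296)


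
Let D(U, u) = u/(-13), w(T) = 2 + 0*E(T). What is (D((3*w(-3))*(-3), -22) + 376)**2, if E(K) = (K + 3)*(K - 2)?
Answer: 24108100/169 ≈ 1.4265e+5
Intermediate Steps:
E(K) = (-2 + K)*(3 + K) (E(K) = (3 + K)*(-2 + K) = (-2 + K)*(3 + K))
w(T) = 2 (w(T) = 2 + 0*(-6 + T + T**2) = 2 + 0 = 2)
D(U, u) = -u/13 (D(U, u) = u*(-1/13) = -u/13)
(D((3*w(-3))*(-3), -22) + 376)**2 = (-1/13*(-22) + 376)**2 = (22/13 + 376)**2 = (4910/13)**2 = 24108100/169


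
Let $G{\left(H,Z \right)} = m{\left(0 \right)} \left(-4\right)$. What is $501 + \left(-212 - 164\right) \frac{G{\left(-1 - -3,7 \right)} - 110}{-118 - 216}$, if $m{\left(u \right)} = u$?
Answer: $\frac{62987}{167} \approx 377.17$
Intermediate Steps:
$G{\left(H,Z \right)} = 0$ ($G{\left(H,Z \right)} = 0 \left(-4\right) = 0$)
$501 + \left(-212 - 164\right) \frac{G{\left(-1 - -3,7 \right)} - 110}{-118 - 216} = 501 + \left(-212 - 164\right) \frac{0 - 110}{-118 - 216} = 501 - 376 \left(- \frac{110}{-334}\right) = 501 - 376 \left(\left(-110\right) \left(- \frac{1}{334}\right)\right) = 501 - \frac{20680}{167} = \frac{62987}{167}$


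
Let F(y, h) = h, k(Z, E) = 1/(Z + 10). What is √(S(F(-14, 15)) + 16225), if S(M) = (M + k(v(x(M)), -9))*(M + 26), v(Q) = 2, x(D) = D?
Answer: √606363/6 ≈ 129.78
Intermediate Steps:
k(Z, E) = 1/(10 + Z)
S(M) = (26 + M)*(1/12 + M) (S(M) = (M + 1/(10 + 2))*(M + 26) = (M + 1/12)*(26 + M) = (1/12 + M)*(26 + M) = (26 + M)*(1/12 + M))
√(S(F(-14, 15)) + 16225) = √((13/6 + 15² + (313/12)*15) + 16225) = √((13/6 + 225 + 1565/4) + 16225) = √(7421/12 + 16225) = √(202121/12) = √606363/6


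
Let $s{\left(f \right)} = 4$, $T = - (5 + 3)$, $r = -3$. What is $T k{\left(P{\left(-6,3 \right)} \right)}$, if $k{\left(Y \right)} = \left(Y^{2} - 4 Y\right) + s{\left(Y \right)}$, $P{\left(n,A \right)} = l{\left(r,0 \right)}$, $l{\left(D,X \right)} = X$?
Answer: $-32$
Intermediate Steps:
$T = -8$ ($T = \left(-1\right) 8 = -8$)
$P{\left(n,A \right)} = 0$
$k{\left(Y \right)} = 4 + Y^{2} - 4 Y$ ($k{\left(Y \right)} = \left(Y^{2} - 4 Y\right) + 4 = 4 + Y^{2} - 4 Y$)
$T k{\left(P{\left(-6,3 \right)} \right)} = - 8 \left(4 + 0^{2} - 0\right) = - 8 \left(4 + 0 + 0\right) = \left(-8\right) 4 = -32$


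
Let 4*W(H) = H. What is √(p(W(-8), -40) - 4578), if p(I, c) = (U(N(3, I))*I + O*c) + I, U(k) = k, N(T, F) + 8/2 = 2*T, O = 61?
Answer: 4*I*√439 ≈ 83.809*I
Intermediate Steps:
W(H) = H/4
N(T, F) = -4 + 2*T
p(I, c) = 3*I + 61*c (p(I, c) = ((-4 + 2*3)*I + 61*c) + I = ((-4 + 6)*I + 61*c) + I = (2*I + 61*c) + I = 3*I + 61*c)
√(p(W(-8), -40) - 4578) = √((3*((¼)*(-8)) + 61*(-40)) - 4578) = √((3*(-2) - 2440) - 4578) = √((-6 - 2440) - 4578) = √(-2446 - 4578) = √(-7024) = 4*I*√439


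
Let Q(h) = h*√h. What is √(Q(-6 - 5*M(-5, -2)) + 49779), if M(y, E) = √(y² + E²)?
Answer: √(49779 - I*(6 + 5*√29)^(3/2)) ≈ 223.11 - 0.4234*I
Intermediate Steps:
M(y, E) = √(E² + y²)
Q(h) = h^(3/2)
√(Q(-6 - 5*M(-5, -2)) + 49779) = √((-6 - 5*√((-2)² + (-5)²))^(3/2) + 49779) = √((-6 - 5*√(4 + 25))^(3/2) + 49779) = √((-6 - 5*√29)^(3/2) + 49779) = √(49779 + (-6 - 5*√29)^(3/2))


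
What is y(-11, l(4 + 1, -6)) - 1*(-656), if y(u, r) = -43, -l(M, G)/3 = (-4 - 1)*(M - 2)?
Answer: 613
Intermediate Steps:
l(M, G) = -30 + 15*M (l(M, G) = -3*(-4 - 1)*(M - 2) = -(-15)*(-2 + M) = -3*(10 - 5*M) = -30 + 15*M)
y(-11, l(4 + 1, -6)) - 1*(-656) = -43 - 1*(-656) = -43 + 656 = 613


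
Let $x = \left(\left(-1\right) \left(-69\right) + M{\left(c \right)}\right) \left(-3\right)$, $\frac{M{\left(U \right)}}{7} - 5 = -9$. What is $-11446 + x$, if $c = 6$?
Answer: $-11569$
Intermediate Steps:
$M{\left(U \right)} = -28$ ($M{\left(U \right)} = 35 + 7 \left(-9\right) = 35 - 63 = -28$)
$x = -123$ ($x = \left(\left(-1\right) \left(-69\right) - 28\right) \left(-3\right) = \left(69 - 28\right) \left(-3\right) = 41 \left(-3\right) = -123$)
$-11446 + x = -11446 - 123 = -11569$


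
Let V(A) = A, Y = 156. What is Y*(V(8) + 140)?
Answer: 23088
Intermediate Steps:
Y*(V(8) + 140) = 156*(8 + 140) = 156*148 = 23088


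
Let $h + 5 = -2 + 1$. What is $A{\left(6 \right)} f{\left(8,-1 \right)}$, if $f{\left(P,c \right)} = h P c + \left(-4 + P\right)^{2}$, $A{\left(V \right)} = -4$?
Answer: $-256$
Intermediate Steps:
$h = -6$ ($h = -5 + \left(-2 + 1\right) = -5 - 1 = -6$)
$f{\left(P,c \right)} = \left(-4 + P\right)^{2} - 6 P c$ ($f{\left(P,c \right)} = - 6 P c + \left(-4 + P\right)^{2} = \left(-4 + P\right)^{2} - 6 P c$)
$A{\left(6 \right)} f{\left(8,-1 \right)} = - 4 \left(\left(-4 + 8\right)^{2} - 48 \left(-1\right)\right) = - 4 \left(4^{2} + 48\right) = - 4 \left(16 + 48\right) = \left(-4\right) 64 = -256$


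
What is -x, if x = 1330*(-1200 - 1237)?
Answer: 3241210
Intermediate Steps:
x = -3241210 (x = 1330*(-2437) = -3241210)
-x = -1*(-3241210) = 3241210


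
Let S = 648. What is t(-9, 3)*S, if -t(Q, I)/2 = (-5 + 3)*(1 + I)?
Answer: 10368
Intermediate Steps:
t(Q, I) = 4 + 4*I (t(Q, I) = -2*(-5 + 3)*(1 + I) = -(-4)*(1 + I) = -2*(-2 - 2*I) = 4 + 4*I)
t(-9, 3)*S = (4 + 4*3)*648 = (4 + 12)*648 = 16*648 = 10368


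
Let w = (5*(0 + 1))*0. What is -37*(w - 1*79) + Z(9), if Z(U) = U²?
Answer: 3004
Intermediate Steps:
w = 0 (w = (5*1)*0 = 5*0 = 0)
-37*(w - 1*79) + Z(9) = -37*(0 - 1*79) + 9² = -37*(0 - 79) + 81 = -37*(-79) + 81 = 2923 + 81 = 3004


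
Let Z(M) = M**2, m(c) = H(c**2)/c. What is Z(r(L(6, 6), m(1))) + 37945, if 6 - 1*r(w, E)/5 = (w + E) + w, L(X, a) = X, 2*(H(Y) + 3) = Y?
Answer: 153005/4 ≈ 38251.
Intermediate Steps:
H(Y) = -3 + Y/2
m(c) = (-3 + c**2/2)/c
r(w, E) = 30 - 10*w - 5*E (r(w, E) = 30 - 5*((w + E) + w) = 30 - 5*((E + w) + w) = 30 - 5*(E + 2*w) = 30 + (-10*w - 5*E) = 30 - 10*w - 5*E)
Z(r(L(6, 6), m(1))) + 37945 = (30 - 10*6 - 5*((1/2)*1 - 3/1))**2 + 37945 = (30 - 60 - 5*(1/2 - 3*1))**2 + 37945 = (30 - 60 - 5*(1/2 - 3))**2 + 37945 = (30 - 60 - 5*(-5/2))**2 + 37945 = (30 - 60 + 25/2)**2 + 37945 = (-35/2)**2 + 37945 = 1225/4 + 37945 = 153005/4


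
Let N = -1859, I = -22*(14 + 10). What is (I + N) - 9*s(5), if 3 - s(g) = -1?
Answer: -2423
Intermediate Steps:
s(g) = 4 (s(g) = 3 - 1*(-1) = 3 + 1 = 4)
I = -528 (I = -22*24 = -528)
(I + N) - 9*s(5) = (-528 - 1859) - 9*4 = -2387 - 36 = -2423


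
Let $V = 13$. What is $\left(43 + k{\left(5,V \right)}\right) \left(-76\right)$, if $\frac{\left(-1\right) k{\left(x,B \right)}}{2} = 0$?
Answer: $-3268$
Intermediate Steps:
$k{\left(x,B \right)} = 0$ ($k{\left(x,B \right)} = \left(-2\right) 0 = 0$)
$\left(43 + k{\left(5,V \right)}\right) \left(-76\right) = \left(43 + 0\right) \left(-76\right) = 43 \left(-76\right) = -3268$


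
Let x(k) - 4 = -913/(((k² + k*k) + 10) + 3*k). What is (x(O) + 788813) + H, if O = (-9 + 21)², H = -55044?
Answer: 30755360609/41914 ≈ 7.3377e+5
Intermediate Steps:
O = 144 (O = 12² = 144)
x(k) = 4 - 913/(10 + 2*k² + 3*k) (x(k) = 4 - 913/(((k² + k*k) + 10) + 3*k) = 4 - 913/(((k² + k²) + 10) + 3*k) = 4 - 913/((2*k² + 10) + 3*k) = 4 - 913/((10 + 2*k²) + 3*k) = 4 - 913/(10 + 2*k² + 3*k))
(x(O) + 788813) + H = ((-873 + 8*144² + 12*144)/(10 + 2*144² + 3*144) + 788813) - 55044 = ((-873 + 8*20736 + 1728)/(10 + 2*20736 + 432) + 788813) - 55044 = ((-873 + 165888 + 1728)/(10 + 41472 + 432) + 788813) - 55044 = (166743/41914 + 788813) - 55044 = 33062474825/41914 - 55044 = 30755360609/41914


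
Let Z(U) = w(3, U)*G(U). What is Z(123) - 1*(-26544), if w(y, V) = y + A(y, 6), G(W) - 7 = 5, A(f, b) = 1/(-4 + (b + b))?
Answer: 53163/2 ≈ 26582.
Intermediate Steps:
A(f, b) = 1/(-4 + 2*b)
G(W) = 12 (G(W) = 7 + 5 = 12)
w(y, V) = ⅛ + y (w(y, V) = y + 1/(2*(-2 + 6)) = y + (½)/4 = y + (½)*(¼) = y + ⅛ = ⅛ + y)
Z(U) = 75/2 (Z(U) = (⅛ + 3)*12 = (25/8)*12 = 75/2)
Z(123) - 1*(-26544) = 75/2 - 1*(-26544) = 75/2 + 26544 = 53163/2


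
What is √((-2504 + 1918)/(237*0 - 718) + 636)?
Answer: √82073503/359 ≈ 25.235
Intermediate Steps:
√((-2504 + 1918)/(237*0 - 718) + 636) = √(-586/(0 - 718) + 636) = √(-586/(-718) + 636) = √(-586*(-1/718) + 636) = √(293/359 + 636) = √(228617/359) = √82073503/359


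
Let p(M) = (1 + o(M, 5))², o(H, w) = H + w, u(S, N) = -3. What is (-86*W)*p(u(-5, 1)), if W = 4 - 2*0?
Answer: -3096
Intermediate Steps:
W = 4 (W = 4 + 0 = 4)
p(M) = (6 + M)² (p(M) = (1 + (M + 5))² = (1 + (5 + M))² = (6 + M)²)
(-86*W)*p(u(-5, 1)) = (-86*4)*(6 - 3)² = -344*3² = -344*9 = -3096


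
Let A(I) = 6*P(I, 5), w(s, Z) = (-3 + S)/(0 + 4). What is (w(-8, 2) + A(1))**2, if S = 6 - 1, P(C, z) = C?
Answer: 169/4 ≈ 42.250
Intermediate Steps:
S = 5
w(s, Z) = 1/2 (w(s, Z) = (-3 + 5)/(0 + 4) = 2/4 = 2*(1/4) = 1/2)
A(I) = 6*I
(w(-8, 2) + A(1))**2 = (1/2 + 6*1)**2 = (1/2 + 6)**2 = (13/2)**2 = 169/4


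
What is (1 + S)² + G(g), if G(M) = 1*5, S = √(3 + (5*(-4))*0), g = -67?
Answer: 9 + 2*√3 ≈ 12.464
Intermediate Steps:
S = √3 (S = √(3 - 20*0) = √(3 + 0) = √3 ≈ 1.7320)
G(M) = 5
(1 + S)² + G(g) = (1 + √3)² + 5 = 5 + (1 + √3)²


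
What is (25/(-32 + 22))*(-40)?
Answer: 100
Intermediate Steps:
(25/(-32 + 22))*(-40) = (25/(-10))*(-40) = -⅒*25*(-40) = -5/2*(-40) = 100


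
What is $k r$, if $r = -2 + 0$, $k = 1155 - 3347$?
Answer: $4384$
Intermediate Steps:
$k = -2192$
$r = -2$
$k r = \left(-2192\right) \left(-2\right) = 4384$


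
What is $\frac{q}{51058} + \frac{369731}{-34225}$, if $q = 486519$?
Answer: $- \frac{2226612623}{1747460050} \approx -1.2742$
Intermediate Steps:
$\frac{q}{51058} + \frac{369731}{-34225} = \frac{486519}{51058} + \frac{369731}{-34225} = 486519 \cdot \frac{1}{51058} + 369731 \left(- \frac{1}{34225}\right) = \frac{486519}{51058} - \frac{369731}{34225} = - \frac{2226612623}{1747460050}$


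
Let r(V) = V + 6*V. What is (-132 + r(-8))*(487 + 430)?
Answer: -172396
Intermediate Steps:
r(V) = 7*V
(-132 + r(-8))*(487 + 430) = (-132 + 7*(-8))*(487 + 430) = (-132 - 56)*917 = -188*917 = -172396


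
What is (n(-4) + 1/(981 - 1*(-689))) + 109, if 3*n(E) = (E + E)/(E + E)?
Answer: 547763/5010 ≈ 109.33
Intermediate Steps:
n(E) = ⅓ (n(E) = ((E + E)/(E + E))/3 = ((2*E)/((2*E)))/3 = ((2*E)*(1/(2*E)))/3 = (⅓)*1 = ⅓)
(n(-4) + 1/(981 - 1*(-689))) + 109 = (⅓ + 1/(981 - 1*(-689))) + 109 = (⅓ + 1/(981 + 689)) + 109 = (⅓ + 1/1670) + 109 = 1673/5010 + 109 = 547763/5010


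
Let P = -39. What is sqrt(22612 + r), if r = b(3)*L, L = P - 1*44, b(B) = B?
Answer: sqrt(22363) ≈ 149.54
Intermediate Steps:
L = -83 (L = -39 - 1*44 = -39 - 44 = -83)
r = -249 (r = 3*(-83) = -249)
sqrt(22612 + r) = sqrt(22612 - 249) = sqrt(22363)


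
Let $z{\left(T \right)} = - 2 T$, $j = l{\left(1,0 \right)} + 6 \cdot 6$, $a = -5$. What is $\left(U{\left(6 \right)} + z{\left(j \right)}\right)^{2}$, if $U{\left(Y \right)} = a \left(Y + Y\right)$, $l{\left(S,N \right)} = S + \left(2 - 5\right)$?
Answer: $16384$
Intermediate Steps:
$l{\left(S,N \right)} = -3 + S$ ($l{\left(S,N \right)} = S + \left(2 - 5\right) = S - 3 = -3 + S$)
$U{\left(Y \right)} = - 10 Y$ ($U{\left(Y \right)} = - 5 \left(Y + Y\right) = - 5 \cdot 2 Y = - 10 Y$)
$j = 34$ ($j = \left(-3 + 1\right) + 6 \cdot 6 = -2 + 36 = 34$)
$\left(U{\left(6 \right)} + z{\left(j \right)}\right)^{2} = \left(\left(-10\right) 6 - 68\right)^{2} = \left(-60 - 68\right)^{2} = \left(-128\right)^{2} = 16384$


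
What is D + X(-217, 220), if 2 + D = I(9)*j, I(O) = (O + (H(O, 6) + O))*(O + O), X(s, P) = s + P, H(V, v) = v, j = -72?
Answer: -31103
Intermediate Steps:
X(s, P) = P + s
I(O) = 2*O*(6 + 2*O) (I(O) = (O + (6 + O))*(O + O) = (6 + 2*O)*(2*O) = 2*O*(6 + 2*O))
D = -31106 (D = -2 + (4*9*(3 + 9))*(-72) = -2 + (4*9*12)*(-72) = -2 + 432*(-72) = -2 - 31104 = -31106)
D + X(-217, 220) = -31106 + (220 - 217) = -31106 + 3 = -31103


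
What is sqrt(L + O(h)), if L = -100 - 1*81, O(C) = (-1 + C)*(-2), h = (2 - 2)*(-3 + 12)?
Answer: I*sqrt(179) ≈ 13.379*I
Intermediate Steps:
h = 0 (h = 0*9 = 0)
O(C) = 2 - 2*C
L = -181 (L = -100 - 81 = -181)
sqrt(L + O(h)) = sqrt(-181 + (2 - 2*0)) = sqrt(-181 + (2 + 0)) = sqrt(-181 + 2) = sqrt(-179) = I*sqrt(179)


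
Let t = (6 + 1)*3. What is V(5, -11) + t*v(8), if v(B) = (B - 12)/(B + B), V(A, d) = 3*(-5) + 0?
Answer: -81/4 ≈ -20.250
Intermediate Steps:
V(A, d) = -15 (V(A, d) = -15 + 0 = -15)
t = 21 (t = 7*3 = 21)
v(B) = (-12 + B)/(2*B) (v(B) = (-12 + B)/((2*B)) = (-12 + B)*(1/(2*B)) = (-12 + B)/(2*B))
V(5, -11) + t*v(8) = -15 + 21*((½)*(-12 + 8)/8) = -15 + 21*((½)*(⅛)*(-4)) = -15 + 21*(-¼) = -15 - 21/4 = -81/4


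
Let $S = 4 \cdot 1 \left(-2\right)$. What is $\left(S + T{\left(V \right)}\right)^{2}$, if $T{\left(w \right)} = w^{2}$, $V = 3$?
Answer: $1$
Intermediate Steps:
$S = -8$ ($S = 4 \left(-2\right) = -8$)
$\left(S + T{\left(V \right)}\right)^{2} = \left(-8 + 3^{2}\right)^{2} = \left(-8 + 9\right)^{2} = 1^{2} = 1$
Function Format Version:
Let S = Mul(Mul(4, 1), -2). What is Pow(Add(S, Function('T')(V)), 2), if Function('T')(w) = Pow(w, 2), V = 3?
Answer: 1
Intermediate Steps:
S = -8 (S = Mul(4, -2) = -8)
Pow(Add(S, Function('T')(V)), 2) = Pow(Add(-8, Pow(3, 2)), 2) = Pow(Add(-8, 9), 2) = Pow(1, 2) = 1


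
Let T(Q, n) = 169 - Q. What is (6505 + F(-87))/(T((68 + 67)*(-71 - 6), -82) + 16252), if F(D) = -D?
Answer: 103/419 ≈ 0.24582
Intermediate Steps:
(6505 + F(-87))/(T((68 + 67)*(-71 - 6), -82) + 16252) = (6505 - 1*(-87))/((169 - (68 + 67)*(-71 - 6)) + 16252) = (6505 + 87)/((169 - 135*(-77)) + 16252) = 6592/((169 - 1*(-10395)) + 16252) = 6592/((169 + 10395) + 16252) = 6592/(10564 + 16252) = 6592/26816 = 6592*(1/26816) = 103/419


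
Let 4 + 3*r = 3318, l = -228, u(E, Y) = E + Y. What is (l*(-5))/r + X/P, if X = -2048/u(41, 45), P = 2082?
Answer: 75696346/74172291 ≈ 1.0205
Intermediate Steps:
X = -1024/43 (X = -2048/(41 + 45) = -2048/86 = -2048*1/86 = -1024/43 ≈ -23.814)
r = 3314/3 (r = -4/3 + (⅓)*3318 = -4/3 + 1106 = 3314/3 ≈ 1104.7)
(l*(-5))/r + X/P = (-228*(-5))/(3314/3) - 1024/43/2082 = 1140*(3/3314) - 1024/43*1/2082 = 1710/1657 - 512/44763 = 75696346/74172291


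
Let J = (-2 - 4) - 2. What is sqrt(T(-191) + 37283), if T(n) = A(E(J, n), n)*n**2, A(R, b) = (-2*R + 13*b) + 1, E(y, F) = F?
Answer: I*sqrt(76572817) ≈ 8750.6*I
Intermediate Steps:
J = -8 (J = -6 - 2 = -8)
A(R, b) = 1 - 2*R + 13*b
T(n) = n**2*(1 + 11*n) (T(n) = (1 - 2*n + 13*n)*n**2 = (1 + 11*n)*n**2 = n**2*(1 + 11*n))
sqrt(T(-191) + 37283) = sqrt((-191)**2*(1 + 11*(-191)) + 37283) = sqrt(36481*(1 - 2101) + 37283) = sqrt(36481*(-2100) + 37283) = sqrt(-76610100 + 37283) = sqrt(-76572817) = I*sqrt(76572817)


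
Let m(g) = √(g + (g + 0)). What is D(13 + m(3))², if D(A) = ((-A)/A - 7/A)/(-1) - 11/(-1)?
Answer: 4190503/26569 - 28658*√6/26569 ≈ 155.08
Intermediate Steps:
m(g) = √2*√g (m(g) = √(g + g) = √(2*g) = √2*√g)
D(A) = 12 + 7/A (D(A) = (-1 - 7/A)*(-1) - 11*(-1) = (1 + 7/A) + 11 = 12 + 7/A)
D(13 + m(3))² = (12 + 7/(13 + √2*√3))² = (12 + 7/(13 + √6))²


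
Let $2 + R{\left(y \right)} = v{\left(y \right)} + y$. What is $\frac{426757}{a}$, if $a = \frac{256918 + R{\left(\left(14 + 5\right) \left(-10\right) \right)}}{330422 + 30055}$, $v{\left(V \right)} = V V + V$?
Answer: $\frac{153836083089}{292636} \approx 5.2569 \cdot 10^{5}$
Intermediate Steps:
$v{\left(V \right)} = V + V^{2}$ ($v{\left(V \right)} = V^{2} + V = V + V^{2}$)
$R{\left(y \right)} = -2 + y + y \left(1 + y\right)$ ($R{\left(y \right)} = -2 + \left(y \left(1 + y\right) + y\right) = -2 + \left(y + y \left(1 + y\right)\right) = -2 + y + y \left(1 + y\right)$)
$a = \frac{292636}{360477}$ ($a = \frac{256918 + \left(-2 + \left(14 + 5\right) \left(-10\right) + \left(14 + 5\right) \left(-10\right) \left(1 + \left(14 + 5\right) \left(-10\right)\right)\right)}{330422 + 30055} = \frac{256918 + \left(-2 + 19 \left(-10\right) + 19 \left(-10\right) \left(1 + 19 \left(-10\right)\right)\right)}{360477} = \left(256918 - \left(192 + 190 \left(1 - 190\right)\right)\right) \frac{1}{360477} = \left(256918 - -35718\right) \frac{1}{360477} = \left(256918 + 35718\right) \frac{1}{360477} = 292636 \cdot \frac{1}{360477} = \frac{292636}{360477} \approx 0.8118$)
$\frac{426757}{a} = \frac{426757}{\frac{292636}{360477}} = 426757 \cdot \frac{360477}{292636} = \frac{153836083089}{292636}$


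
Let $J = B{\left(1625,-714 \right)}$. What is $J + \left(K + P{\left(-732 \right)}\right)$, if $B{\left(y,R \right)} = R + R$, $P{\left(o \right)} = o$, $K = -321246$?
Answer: $-323406$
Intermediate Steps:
$B{\left(y,R \right)} = 2 R$
$J = -1428$ ($J = 2 \left(-714\right) = -1428$)
$J + \left(K + P{\left(-732 \right)}\right) = -1428 - 321978 = -323406$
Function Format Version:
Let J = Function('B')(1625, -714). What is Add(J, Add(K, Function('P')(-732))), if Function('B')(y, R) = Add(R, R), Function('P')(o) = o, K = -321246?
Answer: -323406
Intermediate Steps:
Function('B')(y, R) = Mul(2, R)
J = -1428 (J = Mul(2, -714) = -1428)
Add(J, Add(K, Function('P')(-732))) = Add(-1428, Add(-321246, -732)) = Add(-1428, -321978) = -323406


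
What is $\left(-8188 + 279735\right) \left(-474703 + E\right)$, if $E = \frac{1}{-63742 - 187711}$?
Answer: $- \frac{32413341652582620}{251453} \approx -1.289 \cdot 10^{11}$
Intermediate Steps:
$E = - \frac{1}{251453}$ ($E = \frac{1}{-251453} = - \frac{1}{251453} \approx -3.9769 \cdot 10^{-6}$)
$\left(-8188 + 279735\right) \left(-474703 + E\right) = \left(-8188 + 279735\right) \left(-474703 - \frac{1}{251453}\right) = 271547 \left(- \frac{119365493460}{251453}\right) = - \frac{32413341652582620}{251453}$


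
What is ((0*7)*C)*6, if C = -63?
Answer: 0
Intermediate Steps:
((0*7)*C)*6 = ((0*7)*(-63))*6 = (0*(-63))*6 = 0*6 = 0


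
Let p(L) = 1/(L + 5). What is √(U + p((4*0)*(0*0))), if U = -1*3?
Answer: I*√70/5 ≈ 1.6733*I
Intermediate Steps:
p(L) = 1/(5 + L)
U = -3
√(U + p((4*0)*(0*0))) = √(-3 + 1/(5 + (4*0)*(0*0))) = √(-3 + 1/(5 + 0*0)) = √(-3 + 1/(5 + 0)) = √(-3 + 1/5) = √(-3 + ⅕) = √(-14/5) = I*√70/5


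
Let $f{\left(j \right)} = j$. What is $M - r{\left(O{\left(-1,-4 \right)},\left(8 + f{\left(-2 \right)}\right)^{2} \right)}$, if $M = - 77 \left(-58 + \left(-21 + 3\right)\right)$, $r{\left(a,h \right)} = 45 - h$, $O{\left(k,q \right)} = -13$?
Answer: $5843$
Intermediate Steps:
$M = 5852$ ($M = - 77 \left(-58 - 18\right) = \left(-77\right) \left(-76\right) = 5852$)
$M - r{\left(O{\left(-1,-4 \right)},\left(8 + f{\left(-2 \right)}\right)^{2} \right)} = 5852 - \left(45 - \left(8 - 2\right)^{2}\right) = 5852 - \left(45 - 6^{2}\right) = 5852 - \left(45 - 36\right) = 5852 - 9 = 5843$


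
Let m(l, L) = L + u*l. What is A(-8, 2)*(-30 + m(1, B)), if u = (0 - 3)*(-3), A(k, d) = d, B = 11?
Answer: -20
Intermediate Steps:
u = 9 (u = -3*(-3) = 9)
m(l, L) = L + 9*l
A(-8, 2)*(-30 + m(1, B)) = 2*(-30 + (11 + 9*1)) = 2*(-30 + (11 + 9)) = 2*(-30 + 20) = 2*(-10) = -20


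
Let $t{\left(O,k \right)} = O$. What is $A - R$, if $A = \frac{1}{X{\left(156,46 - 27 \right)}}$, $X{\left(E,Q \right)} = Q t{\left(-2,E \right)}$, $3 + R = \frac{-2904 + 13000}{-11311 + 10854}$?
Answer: $\frac{435289}{17366} \approx 25.066$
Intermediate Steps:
$R = - \frac{11467}{457}$ ($R = -3 + \frac{-2904 + 13000}{-11311 + 10854} = -3 + \frac{10096}{-457} = -3 + 10096 \left(- \frac{1}{457}\right) = -3 - \frac{10096}{457} = - \frac{11467}{457} \approx -25.092$)
$X{\left(E,Q \right)} = - 2 Q$ ($X{\left(E,Q \right)} = Q \left(-2\right) = - 2 Q$)
$A = - \frac{1}{38}$ ($A = \frac{1}{\left(-2\right) \left(46 - 27\right)} = \frac{1}{\left(-2\right) 19} = \frac{1}{-38} = - \frac{1}{38} \approx -0.026316$)
$A - R = - \frac{1}{38} - - \frac{11467}{457} = - \frac{1}{38} + \frac{11467}{457} = \frac{435289}{17366}$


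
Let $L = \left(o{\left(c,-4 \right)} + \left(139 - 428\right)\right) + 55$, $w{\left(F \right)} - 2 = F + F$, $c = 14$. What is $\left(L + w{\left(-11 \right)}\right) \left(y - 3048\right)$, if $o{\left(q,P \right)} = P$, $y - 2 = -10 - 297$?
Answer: $865074$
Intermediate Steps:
$y = -305$ ($y = 2 - 307 = -305$)
$w{\left(F \right)} = 2 + 2 F$ ($w{\left(F \right)} = 2 + \left(F + F\right) = 2 + 2 F$)
$L = -238$ ($L = \left(-4 + \left(139 - 428\right)\right) + 55 = \left(-4 - 289\right) + 55 = -293 + 55 = -238$)
$\left(L + w{\left(-11 \right)}\right) \left(y - 3048\right) = \left(-238 + \left(2 + 2 \left(-11\right)\right)\right) \left(-305 - 3048\right) = \left(-238 + \left(2 - 22\right)\right) \left(-3353\right) = \left(-238 - 20\right) \left(-3353\right) = \left(-258\right) \left(-3353\right) = 865074$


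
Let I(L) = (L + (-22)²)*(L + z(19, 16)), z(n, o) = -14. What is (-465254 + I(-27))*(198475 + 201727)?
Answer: -193694166182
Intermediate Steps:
I(L) = (-14 + L)*(484 + L) (I(L) = (L + (-22)²)*(L - 14) = (L + 484)*(-14 + L) = (484 + L)*(-14 + L) = (-14 + L)*(484 + L))
(-465254 + I(-27))*(198475 + 201727) = (-465254 + (-6776 + (-27)² + 470*(-27)))*(198475 + 201727) = (-465254 + (-6776 + 729 - 12690))*400202 = (-465254 - 18737)*400202 = -483991*400202 = -193694166182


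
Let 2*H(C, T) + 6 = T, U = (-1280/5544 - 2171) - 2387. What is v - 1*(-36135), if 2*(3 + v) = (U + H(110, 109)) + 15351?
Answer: 115188061/2772 ≈ 41554.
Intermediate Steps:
U = -3158854/693 (U = (-1280*1/5544 - 2171) - 2387 = (-160/693 - 2171) - 2387 = -1504663/693 - 2387 = -3158854/693 ≈ -4558.2)
H(C, T) = -3 + T/2
v = 15021841/2772 (v = -3 + ((-3158854/693 + (-3 + (½)*109)) + 15351)/2 = -3 + ((-3158854/693 + (-3 + 109/2)) + 15351)/2 = -3 + ((-3158854/693 + 103/2) + 15351)/2 = -3 + (-6246329/1386 + 15351)/2 = -3 + (½)*(15030157/1386) = -3 + 15030157/2772 = 15021841/2772 ≈ 5419.1)
v - 1*(-36135) = 15021841/2772 - 1*(-36135) = 15021841/2772 + 36135 = 115188061/2772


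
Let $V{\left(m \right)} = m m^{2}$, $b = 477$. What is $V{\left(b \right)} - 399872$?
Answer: $108131461$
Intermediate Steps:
$V{\left(m \right)} = m^{3}$
$V{\left(b \right)} - 399872 = 477^{3} - 399872 = 108531333 - 399872 = 108131461$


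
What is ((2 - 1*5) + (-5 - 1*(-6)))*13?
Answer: -26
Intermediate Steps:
((2 - 1*5) + (-5 - 1*(-6)))*13 = ((2 - 5) + (-5 + 6))*13 = (-3 + 1)*13 = -2*13 = -26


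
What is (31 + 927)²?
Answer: 917764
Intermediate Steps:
(31 + 927)² = 958² = 917764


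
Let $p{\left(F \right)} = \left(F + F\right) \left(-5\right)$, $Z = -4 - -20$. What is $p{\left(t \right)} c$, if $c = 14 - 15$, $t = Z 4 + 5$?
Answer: $690$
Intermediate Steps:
$Z = 16$ ($Z = -4 + 20 = 16$)
$t = 69$ ($t = 16 \cdot 4 + 5 = 64 + 5 = 69$)
$c = -1$
$p{\left(F \right)} = - 10 F$ ($p{\left(F \right)} = 2 F \left(-5\right) = - 10 F$)
$p{\left(t \right)} c = \left(-10\right) 69 \left(-1\right) = \left(-690\right) \left(-1\right) = 690$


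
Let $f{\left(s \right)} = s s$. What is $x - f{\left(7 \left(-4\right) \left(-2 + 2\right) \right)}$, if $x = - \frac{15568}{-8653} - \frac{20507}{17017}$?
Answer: $\frac{5145505}{8661653} \approx 0.59406$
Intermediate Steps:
$f{\left(s \right)} = s^{2}$
$x = \frac{5145505}{8661653}$ ($x = \left(-15568\right) \left(- \frac{1}{8653}\right) - \frac{20507}{17017} = \frac{15568}{8653} - \frac{20507}{17017} = \frac{5145505}{8661653} \approx 0.59406$)
$x - f{\left(7 \left(-4\right) \left(-2 + 2\right) \right)} = \frac{5145505}{8661653} - \left(7 \left(-4\right) \left(-2 + 2\right)\right)^{2} = \frac{5145505}{8661653} - \left(\left(-28\right) 0\right)^{2} = \frac{5145505}{8661653} - 0^{2} = \frac{5145505}{8661653} - 0 = \frac{5145505}{8661653} + 0 = \frac{5145505}{8661653}$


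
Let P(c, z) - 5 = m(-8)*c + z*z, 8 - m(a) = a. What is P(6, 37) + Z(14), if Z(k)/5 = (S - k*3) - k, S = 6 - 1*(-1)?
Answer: 1225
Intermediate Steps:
m(a) = 8 - a
P(c, z) = 5 + z² + 16*c (P(c, z) = 5 + ((8 - 1*(-8))*c + z*z) = 5 + ((8 + 8)*c + z²) = 5 + (16*c + z²) = 5 + (z² + 16*c) = 5 + z² + 16*c)
S = 7 (S = 6 + 1 = 7)
Z(k) = 35 - 20*k (Z(k) = 5*((7 - k*3) - k) = 5*((7 - 3*k) - k) = 5*(7 - 4*k) = 35 - 20*k)
P(6, 37) + Z(14) = (5 + 37² + 16*6) + (35 - 20*14) = (5 + 1369 + 96) + (35 - 280) = 1470 - 245 = 1225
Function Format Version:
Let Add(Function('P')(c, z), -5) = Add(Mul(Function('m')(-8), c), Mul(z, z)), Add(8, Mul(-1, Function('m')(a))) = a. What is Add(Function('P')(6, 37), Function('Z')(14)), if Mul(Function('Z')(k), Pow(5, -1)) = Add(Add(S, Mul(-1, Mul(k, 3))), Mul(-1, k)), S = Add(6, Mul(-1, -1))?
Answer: 1225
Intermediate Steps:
Function('m')(a) = Add(8, Mul(-1, a))
Function('P')(c, z) = Add(5, Pow(z, 2), Mul(16, c)) (Function('P')(c, z) = Add(5, Add(Mul(Add(8, Mul(-1, -8)), c), Mul(z, z))) = Add(5, Add(Mul(Add(8, 8), c), Pow(z, 2))) = Add(5, Add(Mul(16, c), Pow(z, 2))) = Add(5, Add(Pow(z, 2), Mul(16, c))) = Add(5, Pow(z, 2), Mul(16, c)))
S = 7 (S = Add(6, 1) = 7)
Function('Z')(k) = Add(35, Mul(-20, k)) (Function('Z')(k) = Mul(5, Add(Add(7, Mul(-1, Mul(k, 3))), Mul(-1, k))) = Mul(5, Add(Add(7, Mul(-1, Mul(3, k))), Mul(-1, k))) = Mul(5, Add(Add(7, Mul(-3, k)), Mul(-1, k))) = Mul(5, Add(7, Mul(-4, k))) = Add(35, Mul(-20, k)))
Add(Function('P')(6, 37), Function('Z')(14)) = Add(Add(5, Pow(37, 2), Mul(16, 6)), Add(35, Mul(-20, 14))) = Add(Add(5, 1369, 96), Add(35, -280)) = Add(1470, -245) = 1225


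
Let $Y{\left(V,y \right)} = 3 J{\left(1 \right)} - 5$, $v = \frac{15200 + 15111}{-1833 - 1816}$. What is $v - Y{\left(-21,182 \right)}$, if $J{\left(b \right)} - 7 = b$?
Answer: $- \frac{99642}{3649} \approx -27.307$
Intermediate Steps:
$v = - \frac{30311}{3649}$ ($v = \frac{30311}{-3649} = 30311 \left(- \frac{1}{3649}\right) = - \frac{30311}{3649} \approx -8.3067$)
$J{\left(b \right)} = 7 + b$
$Y{\left(V,y \right)} = 19$ ($Y{\left(V,y \right)} = 3 \left(7 + 1\right) - 5 = 3 \cdot 8 - 5 = 24 - 5 = 19$)
$v - Y{\left(-21,182 \right)} = - \frac{30311}{3649} - 19 = - \frac{99642}{3649}$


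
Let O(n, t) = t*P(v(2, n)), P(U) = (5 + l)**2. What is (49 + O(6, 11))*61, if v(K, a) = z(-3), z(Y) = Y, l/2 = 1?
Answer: 35868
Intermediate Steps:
l = 2 (l = 2*1 = 2)
v(K, a) = -3
P(U) = 49 (P(U) = (5 + 2)**2 = 7**2 = 49)
O(n, t) = 49*t (O(n, t) = t*49 = 49*t)
(49 + O(6, 11))*61 = (49 + 49*11)*61 = (49 + 539)*61 = 588*61 = 35868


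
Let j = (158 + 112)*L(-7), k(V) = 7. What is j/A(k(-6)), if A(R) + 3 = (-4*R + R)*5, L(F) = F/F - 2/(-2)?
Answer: -5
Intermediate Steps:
L(F) = 2 (L(F) = 1 - 2*(-1/2) = 1 + 1 = 2)
j = 540 (j = (158 + 112)*2 = 270*2 = 540)
A(R) = -3 - 15*R (A(R) = -3 + (-4*R + R)*5 = -3 - 3*R*5 = -3 - 15*R)
j/A(k(-6)) = 540/(-3 - 15*7) = 540/(-3 - 105) = 540/(-108) = 540*(-1/108) = -5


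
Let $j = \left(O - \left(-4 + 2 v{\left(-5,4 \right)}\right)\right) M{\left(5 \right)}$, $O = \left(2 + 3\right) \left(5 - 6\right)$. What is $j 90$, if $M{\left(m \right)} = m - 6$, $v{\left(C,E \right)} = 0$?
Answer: $90$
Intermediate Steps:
$O = -5$ ($O = 5 \left(-1\right) = -5$)
$M{\left(m \right)} = -6 + m$ ($M{\left(m \right)} = m - 6 = -6 + m$)
$j = 1$ ($j = \left(-5 + \left(4 - 0\right)\right) \left(-6 + 5\right) = \left(-5 + \left(4 + 0\right)\right) \left(-1\right) = \left(-5 + 4\right) \left(-1\right) = \left(-1\right) \left(-1\right) = 1$)
$j 90 = 1 \cdot 90 = 90$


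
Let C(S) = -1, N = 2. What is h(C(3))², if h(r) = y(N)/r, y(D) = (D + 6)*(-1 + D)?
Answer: 64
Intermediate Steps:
y(D) = (-1 + D)*(6 + D) (y(D) = (6 + D)*(-1 + D) = (-1 + D)*(6 + D))
h(r) = 8/r (h(r) = (-6 + 2² + 5*2)/r = (-6 + 4 + 10)/r = 8/r)
h(C(3))² = (8/(-1))² = (8*(-1))² = (-8)² = 64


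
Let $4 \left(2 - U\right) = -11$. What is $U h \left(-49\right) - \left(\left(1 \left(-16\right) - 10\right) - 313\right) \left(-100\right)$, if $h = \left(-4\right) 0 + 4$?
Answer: $-34831$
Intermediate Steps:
$U = \frac{19}{4}$ ($U = 2 - - \frac{11}{4} = 2 + \frac{11}{4} = \frac{19}{4} \approx 4.75$)
$h = 4$ ($h = 0 + 4 = 4$)
$U h \left(-49\right) - \left(\left(1 \left(-16\right) - 10\right) - 313\right) \left(-100\right) = \frac{19}{4} \cdot 4 \left(-49\right) - \left(\left(1 \left(-16\right) - 10\right) - 313\right) \left(-100\right) = 19 \left(-49\right) - \left(\left(-16 - 10\right) - 313\right) \left(-100\right) = -931 - \left(-26 - 313\right) \left(-100\right) = -931 - \left(-339\right) \left(-100\right) = -931 - 33900 = -34831$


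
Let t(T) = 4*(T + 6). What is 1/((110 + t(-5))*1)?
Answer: 1/114 ≈ 0.0087719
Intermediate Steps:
t(T) = 24 + 4*T (t(T) = 4*(6 + T) = 24 + 4*T)
1/((110 + t(-5))*1) = 1/((110 + (24 + 4*(-5)))*1) = 1/((110 + (24 - 20))*1) = 1/((110 + 4)*1) = 1/(114*1) = 1/114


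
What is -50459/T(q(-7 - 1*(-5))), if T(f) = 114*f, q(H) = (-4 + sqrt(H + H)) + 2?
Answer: 50459/456 + 50459*I/456 ≈ 110.66 + 110.66*I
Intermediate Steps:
q(H) = -2 + sqrt(2)*sqrt(H) (q(H) = (-4 + sqrt(2*H)) + 2 = (-4 + sqrt(2)*sqrt(H)) + 2 = -2 + sqrt(2)*sqrt(H))
-50459/T(q(-7 - 1*(-5))) = -50459*1/(114*(-2 + sqrt(2)*sqrt(-7 - 1*(-5)))) = -50459*1/(114*(-2 + sqrt(2)*sqrt(-7 + 5))) = -50459*1/(114*(-2 + sqrt(2)*sqrt(-2))) = -50459*1/(114*(-2 + sqrt(2)*(I*sqrt(2)))) = -(-50459/456 - 50459*I/456) = -50459*(-228 - 228*I)/103968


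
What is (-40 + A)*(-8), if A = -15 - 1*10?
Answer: 520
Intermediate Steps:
A = -25 (A = -15 - 10 = -25)
(-40 + A)*(-8) = (-40 - 25)*(-8) = -65*(-8) = 520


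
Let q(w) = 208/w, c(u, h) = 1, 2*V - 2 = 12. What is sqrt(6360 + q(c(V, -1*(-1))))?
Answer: 2*sqrt(1642) ≈ 81.043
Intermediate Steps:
V = 7 (V = 1 + (1/2)*12 = 1 + 6 = 7)
sqrt(6360 + q(c(V, -1*(-1)))) = sqrt(6360 + 208/1) = sqrt(6360 + 208*1) = sqrt(6360 + 208) = sqrt(6568) = 2*sqrt(1642)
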